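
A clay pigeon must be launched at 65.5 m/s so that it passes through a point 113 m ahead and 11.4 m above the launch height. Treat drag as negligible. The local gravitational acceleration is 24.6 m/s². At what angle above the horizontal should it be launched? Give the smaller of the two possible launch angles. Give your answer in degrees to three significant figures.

Trajectory: y = x tanθ − g x² (1 + tan²θ)/(2v₀²). With x = 113, y = 11.4, v₀ = 65.5, g = 24.6:
36.61 tan²θ − 113 tanθ + (48.01) = 0.
tanθ = [113 ± √(113² − 4 × 36.61 × (48.01))] / (2 × 36.61) = (113 ± 75.76) / 73.22, giving tanθ = 0.5087 or 2.578.
θ = 26.96° or 68.80°; the smaller is 26.96°.

27.0°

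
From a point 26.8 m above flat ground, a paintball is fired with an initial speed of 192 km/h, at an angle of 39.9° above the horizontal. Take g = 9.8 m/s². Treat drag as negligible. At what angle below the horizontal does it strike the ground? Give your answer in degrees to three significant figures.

45.2°

Convert: 192 km/h = 192/3.6 = 53.33 m/s.
Components: vₓ = 53.33 cos 39.9° = 40.92 m/s, v_y0 = 53.33 sin 39.9° = 34.21 m/s.
The projectile lands when y = 26.8 + (34.21) t − ½·9.80·t² = 0. Positive root: t = (34.21 + √(34.21² + 2·9.80·26.8)) / 9.80 = (34.21 + 41.18) / 9.80 = 7.693 s.
At impact: v_y = v_y0 − g t = −41.18 m/s; vₓ = 40.92 m/s.
Angle below horizontal: arctan(|v_y|/vₓ) = arctan(41.18/40.92) = 45.18°.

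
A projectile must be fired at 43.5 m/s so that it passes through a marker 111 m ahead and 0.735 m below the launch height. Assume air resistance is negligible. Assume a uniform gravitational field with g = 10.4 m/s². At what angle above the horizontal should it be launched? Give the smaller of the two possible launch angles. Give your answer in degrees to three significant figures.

18.4°

Trajectory: y = x tanθ − g x² (1 + tan²θ)/(2v₀²). With x = 111, y = −0.735, v₀ = 43.5, g = 10.4:
33.86 tan²θ − 111 tanθ + (33.12) = 0.
tanθ = [111 ± √(111² − 4 × 33.86 × (33.12))] / (2 × 33.86) = (111 ± 88.51) / 67.72, giving tanθ = 0.3320 or 2.946.
θ = 18.37° or 71.25°; the smaller is 18.37°.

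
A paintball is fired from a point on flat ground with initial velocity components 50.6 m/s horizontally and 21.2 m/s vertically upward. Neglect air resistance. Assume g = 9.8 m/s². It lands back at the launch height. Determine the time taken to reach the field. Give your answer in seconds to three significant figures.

Time of flight on level ground: T = 2 v_y0 / g = 2 × 21.20 / 9.80 = 4.327 s.

4.33 s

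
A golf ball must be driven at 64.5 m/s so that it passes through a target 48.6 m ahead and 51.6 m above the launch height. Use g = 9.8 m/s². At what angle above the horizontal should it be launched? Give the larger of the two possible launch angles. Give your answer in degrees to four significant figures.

86.48°

Trajectory: y = x tanθ − g x² (1 + tan²θ)/(2v₀²). With x = 48.6, y = 51.6, v₀ = 64.5, g = 9.80:
2.782 tan²θ − 48.6 tanθ + (54.38) = 0.
tanθ = [48.6 ± √(48.6² − 4 × 2.782 × (54.38))] / (2 × 2.782) = (48.6 ± 41.91) / 5.564, giving tanθ = 1.202 or 16.27.
θ = 50.23° or 86.48°; the larger is 86.48°.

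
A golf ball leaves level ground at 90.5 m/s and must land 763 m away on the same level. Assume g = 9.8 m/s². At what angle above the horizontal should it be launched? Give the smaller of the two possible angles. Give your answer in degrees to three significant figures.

From R = (v₀²/g) sin 2θ: sin 2θ = 9.80 × 763 / 8190.2 = 0.9130.
2θ = 65.92° or 180° − 65.92° = 114.1°, so θ = 32.96° or 57.04°.
The smaller angle is 32.96°.

33.0°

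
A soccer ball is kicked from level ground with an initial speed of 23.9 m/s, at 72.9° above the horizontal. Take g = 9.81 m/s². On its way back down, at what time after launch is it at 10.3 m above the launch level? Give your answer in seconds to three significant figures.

Components: vₓ = 23.90 cos 72.9° = 7.028 m/s, v_y0 = 23.90 sin 72.9° = 22.84 m/s.
Set y = v_y0 t − ½ g t² = 10.3: 4.905 t² − 22.84 t + 10.3 = 0.
t = [22.84 ± √(22.84² − 2·9.81·10.3)] / 9.81 = (22.84 ± 17.88) / 9.81, so t = 0.5058 s or t = 4.151 s.
The descending-branch root is 4.151 s.

4.15 s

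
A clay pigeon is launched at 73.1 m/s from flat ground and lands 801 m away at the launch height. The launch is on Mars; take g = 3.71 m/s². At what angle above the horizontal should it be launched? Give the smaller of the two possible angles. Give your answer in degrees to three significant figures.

16.9°

R = v₀² sin 2θ / g gives sin 2θ = gR/v₀² = 3.71·801/73.1² = 0.5561.
2θ = 33.79° or 180° − 33.79° = 146.2°, so θ = 16.89° or 73.11°.
The smaller angle is 16.89°.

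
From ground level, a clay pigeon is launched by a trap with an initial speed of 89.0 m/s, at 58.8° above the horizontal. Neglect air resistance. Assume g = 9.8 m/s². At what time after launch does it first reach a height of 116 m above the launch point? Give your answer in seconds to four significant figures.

1.713 s

Resolve: vₓ = 89.00 cos 58.8° = 46.10 m/s and v_y0 = 89.00 sin 58.8° = 76.13 m/s.
Height y(t) = 76.13 t − 4.900 t² = 116 gives 4.900 t² − 76.13 t + 116 = 0.
Quadratic formula: t = (76.13 ± √3521.8) / 9.80 = (76.13 ± 59.34) / 9.80 → t = 1.713 s or 13.82 s.
The first (ascending) time is 1.713 s.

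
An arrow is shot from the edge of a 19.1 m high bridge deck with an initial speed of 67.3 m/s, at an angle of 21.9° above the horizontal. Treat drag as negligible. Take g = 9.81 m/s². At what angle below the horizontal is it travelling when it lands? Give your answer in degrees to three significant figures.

vₓ = 67.30 cos 21.9° = 62.44 m/s; v_y0 = 67.30 sin 21.9° = 25.10 m/s.
Vertical motion (up positive, ground at y = 0): 4.905 t² − (25.10) t − 19.1 = 0, so t = (25.10 + √(25.10² + 2·9.81·19.1)) / 9.81 = (25.10 + 31.70) / 9.81 = 5.790 s.
At impact: v_y = v_y0 − g t = −31.70 m/s; vₓ = 62.44 m/s.
Angle below horizontal: arctan(|v_y|/vₓ) = arctan(31.70/62.44) = 26.91°.

26.9°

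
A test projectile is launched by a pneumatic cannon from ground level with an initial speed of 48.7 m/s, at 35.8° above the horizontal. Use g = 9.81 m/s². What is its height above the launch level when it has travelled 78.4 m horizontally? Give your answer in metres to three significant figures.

37.2 m

Components: vₓ = 48.70 cos 35.8° = 39.50 m/s, v_y0 = 48.70 sin 35.8° = 28.49 m/s.
Time to reach x = 78.4 m: t = x/vₓ = 78.4/39.50 = 1.985 s.
Height: y = v_y0 t − ½ g t² = 28.49 × 1.985 − 4.905 × 1.985² = 56.54 − 19.32 = 37.22 m.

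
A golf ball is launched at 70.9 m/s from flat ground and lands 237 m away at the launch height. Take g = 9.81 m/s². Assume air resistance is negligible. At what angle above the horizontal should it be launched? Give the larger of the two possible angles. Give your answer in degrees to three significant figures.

Level-ground range R = v₀² sin(2θ)/g ⇒ sin(2θ) = gR/v₀² = 9.81 × 237 / 70.9² = 0.4625.
2θ = 27.55° or 180° − 27.55° = 152.5°, so θ = 13.77° or 76.23°.
The larger angle is 76.23°.

76.2°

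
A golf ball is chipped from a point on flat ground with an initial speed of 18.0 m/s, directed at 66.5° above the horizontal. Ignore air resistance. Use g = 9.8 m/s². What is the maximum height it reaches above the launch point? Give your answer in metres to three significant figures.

13.9 m

Components: vₓ = 18.00 cos 66.5° = 7.177 m/s, v_y0 = 18.00 sin 66.5° = 16.51 m/s.
Peak height H = v_y0² / (2g) = 272.48 / 19.60 = 13.90 m.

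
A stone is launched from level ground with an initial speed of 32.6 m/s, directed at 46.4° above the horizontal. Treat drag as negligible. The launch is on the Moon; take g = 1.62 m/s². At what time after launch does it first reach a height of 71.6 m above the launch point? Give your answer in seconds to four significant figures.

Resolve: vₓ = 32.60 cos 46.4° = 22.48 m/s and v_y0 = 32.60 sin 46.4° = 23.61 m/s.
Require v_y0 t − ½ g t² = 71.6, i.e. 0.8100 t² − 23.61 t + 71.6 = 0.
t = [23.61 ± √(23.61² − 2·1.62·71.6)] / 1.62 = (23.61 ± 18.04) / 1.62, so t = 3.439 s or t = 25.71 s.
The first (ascending) time is 3.439 s.

3.439 s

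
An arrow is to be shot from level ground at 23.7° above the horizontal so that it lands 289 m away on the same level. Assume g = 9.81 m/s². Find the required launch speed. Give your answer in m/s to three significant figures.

Level-ground range: R = v₀² sin(2θ)/g, so v₀ = √(gR / sin 2θ).
v₀ = √(9.81 × 289 / sin 47.40°) = √(2835 / 0.7361) = √3851.5 = 62.06 m/s.

62.1 m/s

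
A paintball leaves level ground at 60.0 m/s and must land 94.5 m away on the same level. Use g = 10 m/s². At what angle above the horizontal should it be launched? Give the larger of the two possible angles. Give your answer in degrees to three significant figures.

82.4°

Level-ground range R = v₀² sin(2θ)/g ⇒ sin(2θ) = gR/v₀² = 10.0 × 94.5 / 60.0² = 0.2625.
2θ = 15.22° or 180° − 15.22° = 164.8°, so θ = 7.609° or 82.39°.
The larger angle is 82.39°.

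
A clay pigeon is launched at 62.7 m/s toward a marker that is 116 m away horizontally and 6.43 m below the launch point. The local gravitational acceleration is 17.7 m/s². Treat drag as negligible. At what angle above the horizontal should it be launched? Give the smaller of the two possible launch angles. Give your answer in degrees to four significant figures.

12.31°

Trajectory: y = x tanθ − g x² (1 + tan²θ)/(2v₀²). With x = 116, y = −6.43, v₀ = 62.7, g = 17.7:
30.29 tan²θ − 116 tanθ + (23.86) = 0.
tanθ = [116 ± √(116² − 4 × 30.29 × (23.86))] / (2 × 30.29) = (116 ± 102.8) / 60.58, giving tanθ = 0.2181 or 3.611.
θ = 12.31° or 74.52°; the smaller is 12.31°.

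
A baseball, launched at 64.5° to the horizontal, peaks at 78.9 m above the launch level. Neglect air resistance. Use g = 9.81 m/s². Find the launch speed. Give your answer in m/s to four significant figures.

43.59 m/s

At the peak v_y = 0, so v_y0 = √(2gH) = √(2 × 9.81 × 78.9) = 39.34 m/s.
v_y0 = v₀ sin θ ⇒ v₀ = 39.34 / sin 64.5° = 43.59 m/s.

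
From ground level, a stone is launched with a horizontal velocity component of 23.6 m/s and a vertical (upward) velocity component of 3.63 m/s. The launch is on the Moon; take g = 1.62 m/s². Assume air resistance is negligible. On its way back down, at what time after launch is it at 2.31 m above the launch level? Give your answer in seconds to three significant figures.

Require v_y0 t − ½ g t² = 2.31, i.e. 0.8100 t² − 3.630 t + 2.31 = 0.
t = [3.630 ± √(3.630² − 2·1.62·2.31)] / 1.62 = (3.630 ± 2.386) / 1.62, so t = 0.7680 s or t = 3.714 s.
The descending-branch root is 3.714 s.

3.71 s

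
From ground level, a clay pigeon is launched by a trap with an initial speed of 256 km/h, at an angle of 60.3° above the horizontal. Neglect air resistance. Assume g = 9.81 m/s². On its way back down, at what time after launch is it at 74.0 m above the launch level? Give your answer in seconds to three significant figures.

11.3 s

Convert: 256 km/h = 256/3.6 = 71.11 m/s.
vₓ = 71.11 cos 60.3° = 35.23 m/s; v_y0 = 71.11 sin 60.3° = 61.77 m/s.
Height y(t) = 61.77 t − 4.905 t² = 74.0 gives 4.905 t² − 61.77 t + 74.0 = 0.
Quadratic formula: t = (61.77 ± √2363.6) / 9.81 = (61.77 ± 48.62) / 9.81 → t = 1.341 s or 11.25 s.
The descending-branch root is 11.25 s.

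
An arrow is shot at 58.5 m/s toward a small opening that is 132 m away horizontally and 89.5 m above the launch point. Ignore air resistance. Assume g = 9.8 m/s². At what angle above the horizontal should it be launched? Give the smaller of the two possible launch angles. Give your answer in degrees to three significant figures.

Trajectory: y = x tanθ − g x² (1 + tan²θ)/(2v₀²). With x = 132, y = 89.5, v₀ = 58.5, g = 9.80:
24.95 tan²θ − 132 tanθ + (114.4) = 0.
tanθ = [132 ± √(132² − 4 × 24.95 × (114.4))] / (2 × 24.95) = (132 ± 77.48) / 49.90, giving tanθ = 1.093 or 4.198.
θ = 47.54° or 76.60°; the smaller is 47.54°.

47.5°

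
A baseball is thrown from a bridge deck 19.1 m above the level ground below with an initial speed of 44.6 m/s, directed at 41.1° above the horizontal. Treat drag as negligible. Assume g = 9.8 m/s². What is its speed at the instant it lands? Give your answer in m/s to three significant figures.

48.6 m/s

vₓ = 44.60 cos 41.1° = 33.61 m/s; v_y0 = 44.60 sin 41.1° = 29.32 m/s.
The projectile lands when y = 19.1 + (29.32) t − ½·9.80·t² = 0. Positive root: t = (29.32 + √(29.32² + 2·9.80·19.1)) / 9.80 = (29.32 + 35.13) / 9.80 = 6.576 s.
Vertical velocity at impact: v_y = v_y0 − g t = 29.32 − 9.80 × 6.576 = −35.13 m/s.
Speed: |v| = √(vₓ² + v_y²) = √(33.61² + 35.13²) = 48.62 m/s.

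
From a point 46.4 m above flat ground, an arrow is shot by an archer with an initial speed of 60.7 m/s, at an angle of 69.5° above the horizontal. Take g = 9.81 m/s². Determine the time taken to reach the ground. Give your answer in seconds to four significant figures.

Components: vₓ = 60.70 cos 69.5° = 21.26 m/s, v_y0 = 60.70 sin 69.5° = 56.86 m/s.
With up positive and y = 0 at the ground: y(t) = 46.4 + (56.86) t − 4.905 t². Setting y = 0 and taking the positive root: t = [56.86 + √(56.86² + 2·9.81·46.4)] / 9.81 = (56.86 + 64.37) / 9.81 = 12.36 s.

12.36 s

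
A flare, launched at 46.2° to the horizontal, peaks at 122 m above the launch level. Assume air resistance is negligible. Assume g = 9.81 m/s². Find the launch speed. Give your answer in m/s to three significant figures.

67.8 m/s

At the peak v_y = 0, so v_y0 = √(2gH) = √(2 × 9.81 × 122) = 48.92 m/s.
v_y0 = v₀ sin θ ⇒ v₀ = 48.92 / sin 46.2° = 67.79 m/s.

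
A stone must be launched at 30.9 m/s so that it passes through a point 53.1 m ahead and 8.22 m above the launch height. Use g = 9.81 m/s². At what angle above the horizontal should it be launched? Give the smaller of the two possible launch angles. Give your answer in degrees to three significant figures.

26.3°

Trajectory: y = x tanθ − g x² (1 + tan²θ)/(2v₀²). With x = 53.1, y = 8.22, v₀ = 30.9, g = 9.81:
14.48 tan²θ − 53.1 tanθ + (22.70) = 0.
tanθ = [53.1 ± √(53.1² − 4 × 14.48 × (22.70))] / (2 × 14.48) = (53.1 ± 38.78) / 28.97, giving tanθ = 0.4942 or 3.172.
θ = 26.30° or 72.50°; the smaller is 26.30°.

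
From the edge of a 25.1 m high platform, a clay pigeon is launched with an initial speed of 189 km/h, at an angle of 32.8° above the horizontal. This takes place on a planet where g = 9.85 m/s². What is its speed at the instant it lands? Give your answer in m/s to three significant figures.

57.0 m/s

Convert: 189 km/h = 189/3.6 = 52.50 m/s.
vₓ = 52.50 cos 32.8° = 44.13 m/s; v_y0 = 52.50 sin 32.8° = 28.44 m/s.
With up positive and y = 0 at the ground: y(t) = 25.1 + (28.44) t − 4.925 t². Setting y = 0 and taking the positive root: t = [28.44 + √(28.44² + 2·9.85·25.1)] / 9.85 = (28.44 + 36.10) / 9.85 = 6.552 s.
Vertical velocity at impact: v_y = v_y0 − g t = 28.44 − 9.85 × 6.552 = −36.10 m/s.
Speed: |v| = √(vₓ² + v_y²) = √(44.13² + 36.10²) = 57.02 m/s.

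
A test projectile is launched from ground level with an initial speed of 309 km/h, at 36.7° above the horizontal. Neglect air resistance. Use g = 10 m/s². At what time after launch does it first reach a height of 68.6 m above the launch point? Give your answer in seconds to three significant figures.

1.58 s

Convert: 309 km/h = 309/3.6 = 85.83 m/s.
Components: vₓ = 85.83 cos 36.7° = 68.82 m/s, v_y0 = 85.83 sin 36.7° = 51.30 m/s.
Set y = v_y0 t − ½ g t² = 68.6: 5.000 t² − 51.30 t + 68.6 = 0.
Quadratic formula: t = (51.30 ± √1259.3) / 10.0 = (51.30 ± 35.49) / 10.0 → t = 1.581 s or 8.678 s.
The first (ascending) time is 1.581 s.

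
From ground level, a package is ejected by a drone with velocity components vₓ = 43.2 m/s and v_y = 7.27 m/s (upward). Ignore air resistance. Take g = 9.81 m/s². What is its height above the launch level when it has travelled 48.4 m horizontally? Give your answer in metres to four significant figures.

x = vₓ t ⇒ t = 48.4/43.20 = 1.120 s.
Height: y = v_y0 t − ½ g t² = 7.270 × 1.120 − 4.905 × 1.120² = 8.145 − 6.157 = 1.988 m.

1.988 m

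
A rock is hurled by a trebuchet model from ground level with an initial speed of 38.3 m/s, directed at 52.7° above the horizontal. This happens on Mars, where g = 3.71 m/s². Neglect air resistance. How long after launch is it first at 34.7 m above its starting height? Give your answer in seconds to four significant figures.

1.231 s

Resolve: vₓ = 38.30 cos 52.7° = 23.21 m/s and v_y0 = 38.30 sin 52.7° = 30.47 m/s.
Set y = v_y0 t − ½ g t² = 34.7: 1.855 t² − 30.47 t + 34.7 = 0.
t = [30.47 ± √(30.47² − 2·3.71·34.7)] / 3.71 = (30.47 ± 25.90) / 3.71, so t = 1.231 s or t = 15.19 s.
The first (ascending) time is 1.231 s.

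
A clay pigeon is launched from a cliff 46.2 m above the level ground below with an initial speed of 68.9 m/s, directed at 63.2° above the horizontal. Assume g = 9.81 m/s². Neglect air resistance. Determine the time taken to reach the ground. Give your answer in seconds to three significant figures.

Components: vₓ = 68.90 cos 63.2° = 31.07 m/s, v_y0 = 68.90 sin 63.2° = 61.50 m/s.
With up positive and y = 0 at the ground: y(t) = 46.2 + (61.50) t − 4.905 t². Setting y = 0 and taking the positive root: t = [61.50 + √(61.50² + 2·9.81·46.2)] / 9.81 = (61.50 + 68.47) / 9.81 = 13.25 s.

13.2 s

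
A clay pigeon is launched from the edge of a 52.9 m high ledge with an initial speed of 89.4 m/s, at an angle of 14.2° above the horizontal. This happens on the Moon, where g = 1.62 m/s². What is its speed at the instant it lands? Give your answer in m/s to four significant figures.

Resolve: vₓ = 89.40 cos 14.2° = 86.67 m/s and v_y0 = 89.40 sin 14.2° = 21.93 m/s.
Vertical motion (up positive, ground at y = 0): 0.8100 t² − (21.93) t − 52.9 = 0, so t = (21.93 + √(21.93² + 2·1.62·52.9)) / 1.62 = (21.93 + 25.54) / 1.62 = 29.30 s.
Vertical velocity at impact: v_y = v_y0 − g t = 21.93 − 1.62 × 29.30 = −25.54 m/s.
Speed: |v| = √(vₓ² + v_y²) = √(86.67² + 25.54²) = 90.35 m/s.

90.35 m/s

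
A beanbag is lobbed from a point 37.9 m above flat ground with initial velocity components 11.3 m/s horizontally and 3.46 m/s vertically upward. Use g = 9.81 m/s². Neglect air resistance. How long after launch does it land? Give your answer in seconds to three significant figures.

3.15 s

Vertical motion (up positive, ground at y = 0): 4.905 t² − (3.460) t − 37.9 = 0, so t = (3.460 + √(3.460² + 2·9.81·37.9)) / 9.81 = (3.460 + 27.49) / 9.81 = 3.155 s.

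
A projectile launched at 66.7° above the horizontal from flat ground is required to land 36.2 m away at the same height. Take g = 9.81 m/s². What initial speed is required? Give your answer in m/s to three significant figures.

On level ground R = v₀² sin 2θ / g ⇒ v₀ = √(gR / sin 2θ).
v₀ = √(9.81 × 36.2 / sin 133.4°) = √(355.1 / 0.7266) = √488.76 = 22.11 m/s.

22.1 m/s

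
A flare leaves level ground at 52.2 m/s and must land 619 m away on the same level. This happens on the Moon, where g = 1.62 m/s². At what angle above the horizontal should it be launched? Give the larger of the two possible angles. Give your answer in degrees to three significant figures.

Level-ground range R = v₀² sin(2θ)/g ⇒ sin(2θ) = gR/v₀² = 1.62 × 619 / 52.2² = 0.3680.
2θ = 21.59° or 180° − 21.59° = 158.4°, so θ = 10.80° or 79.20°.
The larger angle is 79.20°.

79.2°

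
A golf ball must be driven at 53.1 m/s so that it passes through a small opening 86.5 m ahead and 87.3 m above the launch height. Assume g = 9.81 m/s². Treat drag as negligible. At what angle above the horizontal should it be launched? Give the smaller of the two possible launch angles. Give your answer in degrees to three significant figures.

56.3°

Trajectory: y = x tanθ − g x² (1 + tan²θ)/(2v₀²). With x = 86.5, y = 87.3, v₀ = 53.1, g = 9.81:
13.02 tan²θ − 86.5 tanθ + (100.3) = 0.
tanθ = [86.5 ± √(86.5² − 4 × 13.02 × (100.3))] / (2 × 13.02) = (86.5 ± 47.53) / 26.03, giving tanθ = 1.497 or 5.149.
θ = 56.26° or 79.01°; the smaller is 56.26°.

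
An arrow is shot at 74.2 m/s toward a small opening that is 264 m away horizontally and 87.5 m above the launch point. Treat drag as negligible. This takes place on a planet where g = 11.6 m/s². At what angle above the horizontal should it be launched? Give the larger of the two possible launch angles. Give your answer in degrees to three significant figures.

70.5°

Trajectory: y = x tanθ − g x² (1 + tan²θ)/(2v₀²). With x = 264, y = 87.5, v₀ = 74.2, g = 11.6:
73.42 tan²θ − 264 tanθ + (160.9) = 0.
tanθ = [264 ± √(264² − 4 × 73.42 × (160.9))] / (2 × 73.42) = (264 ± 149.8) / 146.8, giving tanθ = 0.7778 or 2.818.
θ = 37.88° or 70.46°; the larger is 70.46°.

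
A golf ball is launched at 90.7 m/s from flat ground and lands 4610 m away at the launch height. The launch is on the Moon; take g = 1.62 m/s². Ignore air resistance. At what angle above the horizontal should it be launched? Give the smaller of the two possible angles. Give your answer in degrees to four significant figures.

32.60°

From R = (v₀²/g) sin 2θ: sin 2θ = 1.62 × 4610 / 8226.5 = 0.9078.
2θ = 65.21° or 180° − 65.21° = 114.8°, so θ = 32.60° or 57.40°.
The smaller angle is 32.60°.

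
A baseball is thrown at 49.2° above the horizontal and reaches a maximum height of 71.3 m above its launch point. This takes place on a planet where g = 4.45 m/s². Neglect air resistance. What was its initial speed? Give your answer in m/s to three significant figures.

33.3 m/s

At the peak v_y = 0, so v_y0 = √(2gH) = √(2 × 4.45 × 71.3) = 25.19 m/s.
v_y0 = v₀ sin θ ⇒ v₀ = 25.19 / sin 49.2° = 33.28 m/s.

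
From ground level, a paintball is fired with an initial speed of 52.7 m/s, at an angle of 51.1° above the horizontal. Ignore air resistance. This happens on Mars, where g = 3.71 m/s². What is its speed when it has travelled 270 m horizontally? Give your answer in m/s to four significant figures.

34.79 m/s

Resolve: vₓ = 52.70 cos 51.1° = 33.09 m/s and v_y0 = 52.70 sin 51.1° = 41.01 m/s.
At x = 270 m, t = x/vₓ = 270/33.09 = 8.159 s.
Vertical velocity there: v_y = v_y0 − g t = 41.01 − 3.71 × 8.159 = 10.74 m/s.
Speed: √(vₓ² + v_y²) = √(33.09² + 10.74²) = 34.79 m/s.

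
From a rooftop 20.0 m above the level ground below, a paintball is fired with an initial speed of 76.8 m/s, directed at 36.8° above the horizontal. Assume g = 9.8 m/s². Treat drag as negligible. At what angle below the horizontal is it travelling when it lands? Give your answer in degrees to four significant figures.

39.16°

Components: vₓ = 76.80 cos 36.8° = 61.50 m/s, v_y0 = 76.80 sin 36.8° = 46.01 m/s.
With up positive and y = 0 at the ground: y(t) = 20.0 + (46.01) t − 4.900 t². Setting y = 0 and taking the positive root: t = [46.01 + √(46.01² + 2·9.80·20.0)] / 9.80 = (46.01 + 50.08) / 9.80 = 9.805 s.
At impact: v_y = v_y0 − g t = −50.08 m/s; vₓ = 61.50 m/s.
Angle below horizontal: arctan(|v_y|/vₓ) = arctan(50.08/61.50) = 39.16°.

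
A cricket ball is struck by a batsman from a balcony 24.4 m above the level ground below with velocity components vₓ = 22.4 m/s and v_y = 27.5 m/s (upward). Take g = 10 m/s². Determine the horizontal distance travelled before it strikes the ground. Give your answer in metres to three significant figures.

Vertical motion (up positive, ground at y = 0): 5.000 t² − (27.50) t − 24.4 = 0, so t = (27.50 + √(27.50² + 2·10.0·24.4)) / 10.0 = (27.50 + 35.27) / 10.0 = 6.277 s.
Horizontal distance: R = vₓ t = 22.40 × 6.277 = 140.6 m.

141 m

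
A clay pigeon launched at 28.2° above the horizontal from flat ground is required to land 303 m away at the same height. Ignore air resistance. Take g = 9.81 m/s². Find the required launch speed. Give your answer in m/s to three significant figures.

59.7 m/s

Level-ground range: R = v₀² sin(2θ)/g, so v₀ = √(gR / sin 2θ).
v₀ = √(9.81 × 303 / sin 56.40°) = √(2972 / 0.8329) = √3568.7 = 59.74 m/s.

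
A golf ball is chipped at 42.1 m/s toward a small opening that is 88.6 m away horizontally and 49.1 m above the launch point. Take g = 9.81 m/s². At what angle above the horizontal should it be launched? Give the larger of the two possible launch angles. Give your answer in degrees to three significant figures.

Trajectory: y = x tanθ − g x² (1 + tan²θ)/(2v₀²). With x = 88.6, y = 49.1, v₀ = 42.1, g = 9.81:
21.72 tan²θ − 88.6 tanθ + (70.82) = 0.
tanθ = [88.6 ± √(88.6² − 4 × 21.72 × (70.82))] / (2 × 21.72) = (88.6 ± 41.18) / 43.45, giving tanθ = 1.091 or 2.987.
θ = 47.50° or 71.49°; the larger is 71.49°.

71.5°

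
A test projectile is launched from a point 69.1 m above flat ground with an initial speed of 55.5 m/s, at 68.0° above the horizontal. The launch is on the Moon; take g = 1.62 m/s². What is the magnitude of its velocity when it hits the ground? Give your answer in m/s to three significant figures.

57.5 m/s

Components: vₓ = 55.50 cos 68.0° = 20.79 m/s, v_y0 = 55.50 sin 68.0° = 51.46 m/s.
The projectile lands when y = 69.1 + (51.46) t − ½·1.62·t² = 0. Positive root: t = (51.46 + √(51.46² + 2·1.62·69.1)) / 1.62 = (51.46 + 53.59) / 1.62 = 64.84 s.
Vertical velocity at impact: v_y = v_y0 − g t = 51.46 − 1.62 × 64.84 = −53.59 m/s.
Speed: |v| = √(vₓ² + v_y²) = √(20.79² + 53.59²) = 57.48 m/s.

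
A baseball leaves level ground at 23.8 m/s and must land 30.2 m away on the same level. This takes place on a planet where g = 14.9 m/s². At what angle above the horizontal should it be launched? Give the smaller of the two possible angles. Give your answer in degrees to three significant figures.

Level-ground range R = v₀² sin(2θ)/g ⇒ sin(2θ) = gR/v₀² = 14.9 × 30.2 / 23.8² = 0.7944.
2θ = 52.60° or 180° − 52.60° = 127.4°, so θ = 26.30° or 63.70°.
The smaller angle is 26.30°.

26.3°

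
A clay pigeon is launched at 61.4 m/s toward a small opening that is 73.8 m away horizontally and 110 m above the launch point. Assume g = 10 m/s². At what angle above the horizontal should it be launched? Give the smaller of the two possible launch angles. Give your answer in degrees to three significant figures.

63.1°

Trajectory: y = x tanθ − g x² (1 + tan²θ)/(2v₀²). With x = 73.8, y = 110, v₀ = 61.4, g = 10.0:
7.223 tan²θ − 73.8 tanθ + (117.2) = 0.
tanθ = [73.8 ± √(73.8² − 4 × 7.223 × (117.2))] / (2 × 7.223) = (73.8 ± 45.38) / 14.45, giving tanθ = 1.967 or 8.250.
θ = 63.05° or 83.09°; the smaller is 63.05°.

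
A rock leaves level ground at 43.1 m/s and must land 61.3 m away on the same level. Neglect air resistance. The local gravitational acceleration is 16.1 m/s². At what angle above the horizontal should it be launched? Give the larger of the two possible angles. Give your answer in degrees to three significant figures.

Level-ground range R = v₀² sin(2θ)/g ⇒ sin(2θ) = gR/v₀² = 16.1 × 61.3 / 43.1² = 0.5313.
2θ = 32.09° or 180° − 32.09° = 147.9°, so θ = 16.05° or 73.95°.
The larger angle is 73.95°.

74.0°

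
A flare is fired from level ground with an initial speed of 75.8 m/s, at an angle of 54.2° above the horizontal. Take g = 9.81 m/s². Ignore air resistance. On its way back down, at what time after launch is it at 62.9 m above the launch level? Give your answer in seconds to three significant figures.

11.4 s

Resolve: vₓ = 75.80 cos 54.2° = 44.34 m/s and v_y0 = 75.80 sin 54.2° = 61.48 m/s.
Set y = v_y0 t − ½ g t² = 62.9: 4.905 t² − 61.48 t + 62.9 = 0.
Quadratic formula: t = (61.48 ± √2545.5) / 9.81 = (61.48 ± 50.45) / 9.81 → t = 1.124 s or 11.41 s.
The descending-branch root is 11.41 s.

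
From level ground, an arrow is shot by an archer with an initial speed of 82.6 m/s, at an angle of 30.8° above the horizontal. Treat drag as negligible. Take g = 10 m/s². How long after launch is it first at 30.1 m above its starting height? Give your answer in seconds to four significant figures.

vₓ = 82.60 cos 30.8° = 70.95 m/s; v_y0 = 82.60 sin 30.8° = 42.29 m/s.
Require v_y0 t − ½ g t² = 30.1, i.e. 5.000 t² − 42.29 t + 30.1 = 0.
Quadratic formula: t = (42.29 ± √1186.8) / 10.0 = (42.29 ± 34.45) / 10.0 → t = 0.7844 s or 7.675 s.
The first (ascending) time is 0.7844 s.

0.7844 s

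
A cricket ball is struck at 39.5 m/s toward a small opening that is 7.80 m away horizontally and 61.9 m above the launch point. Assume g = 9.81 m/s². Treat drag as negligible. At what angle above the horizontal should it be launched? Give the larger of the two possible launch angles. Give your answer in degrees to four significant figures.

88.09°

Trajectory: y = x tanθ − g x² (1 + tan²θ)/(2v₀²). With x = 7.80, y = 61.9, v₀ = 39.5, g = 9.81:
0.1913 tan²θ − 7.80 tanθ + (62.09) = 0.
tanθ = [7.80 ± √(7.80² − 4 × 0.1913 × (62.09))] / (2 × 0.1913) = (7.80 ± 3.652) / 0.3825, giving tanθ = 10.84 or 29.94.
θ = 84.73° or 88.09°; the larger is 88.09°.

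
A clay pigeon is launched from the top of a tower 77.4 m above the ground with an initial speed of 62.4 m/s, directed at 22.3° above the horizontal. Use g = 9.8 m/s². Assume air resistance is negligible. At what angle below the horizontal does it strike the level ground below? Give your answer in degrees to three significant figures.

Resolve: vₓ = 62.40 cos 22.3° = 57.73 m/s and v_y0 = 62.40 sin 22.3° = 23.68 m/s.
Vertical motion (up positive, ground at y = 0): 4.900 t² − (23.68) t − 77.4 = 0, so t = (23.68 + √(23.68² + 2·9.80·77.4)) / 9.80 = (23.68 + 45.58) / 9.80 = 7.067 s.
At impact: v_y = v_y0 − g t = −45.58 m/s; vₓ = 57.73 m/s.
Angle below horizontal: arctan(|v_y|/vₓ) = arctan(45.58/57.73) = 38.29°.

38.3°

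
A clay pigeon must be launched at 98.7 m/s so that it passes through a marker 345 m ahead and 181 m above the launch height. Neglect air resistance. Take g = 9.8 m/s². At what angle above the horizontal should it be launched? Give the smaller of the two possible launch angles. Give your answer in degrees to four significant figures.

39.10°

Trajectory: y = x tanθ − g x² (1 + tan²θ)/(2v₀²). With x = 345, y = 181, v₀ = 98.7, g = 9.80:
59.87 tan²θ − 345 tanθ + (240.9) = 0.
tanθ = [345 ± √(345² − 4 × 59.87 × (240.9))] / (2 × 59.87) = (345 ± 247.7) / 119.7, giving tanθ = 0.8128 or 4.950.
θ = 39.10° or 78.58°; the smaller is 39.10°.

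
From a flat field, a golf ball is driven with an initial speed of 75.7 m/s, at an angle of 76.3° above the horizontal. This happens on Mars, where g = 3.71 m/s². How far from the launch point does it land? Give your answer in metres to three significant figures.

Horizontal component vₓ = 75.70 cos 76.3° = 17.93 m/s; vertical v_y0 = 75.70 sin 76.3° = 73.55 m/s.
Flight time T = 2 v_y0 / g = 39.65 s.
Horizontal distance R = vₓ T = 17.93 × 39.65 = 710.8 m.

711 m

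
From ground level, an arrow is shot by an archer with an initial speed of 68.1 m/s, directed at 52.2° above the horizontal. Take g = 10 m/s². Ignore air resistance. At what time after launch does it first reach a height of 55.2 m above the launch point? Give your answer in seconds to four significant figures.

Horizontal component vₓ = 68.10 cos 52.2° = 41.74 m/s; vertical v_y0 = 68.10 sin 52.2° = 53.81 m/s.
Set y = v_y0 t − ½ g t² = 55.2: 5.000 t² − 53.81 t + 55.2 = 0.
t = [53.81 ± √(53.81² − 2·10.0·55.2)] / 10.0 = (53.81 ± 42.33) / 10.0, so t = 1.148 s or t = 9.614 s.
The first (ascending) time is 1.148 s.

1.148 s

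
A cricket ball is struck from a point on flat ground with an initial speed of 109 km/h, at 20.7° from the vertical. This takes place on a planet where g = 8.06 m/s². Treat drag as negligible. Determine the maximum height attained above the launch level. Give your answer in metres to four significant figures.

Convert: 109 km/h = 109/3.6 = 30.28 m/s.
Horizontal component vₓ = 30.28 sin 20.7° = 10.70 m/s; vertical v_y0 = 30.28 cos 20.7° = 28.32 m/s.
Maximum height: H = v_y0² / (2g) = 28.32² / (2 × 8.06) = 49.76 m.

49.76 m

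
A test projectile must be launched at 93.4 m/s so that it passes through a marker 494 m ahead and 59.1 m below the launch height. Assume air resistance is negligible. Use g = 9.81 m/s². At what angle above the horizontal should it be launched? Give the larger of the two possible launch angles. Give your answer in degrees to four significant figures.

Trajectory: y = x tanθ − g x² (1 + tan²θ)/(2v₀²). With x = 494, y = −59.1, v₀ = 93.4, g = 9.81:
137.2 tan²θ − 494 tanθ + (78.11) = 0.
tanθ = [494 ± √(494² − 4 × 137.2 × (78.11))] / (2 × 137.2) = (494 ± 448.5) / 274.4, giving tanθ = 0.1658 or 3.434.
θ = 9.412° or 73.77°; the larger is 73.77°.

73.77°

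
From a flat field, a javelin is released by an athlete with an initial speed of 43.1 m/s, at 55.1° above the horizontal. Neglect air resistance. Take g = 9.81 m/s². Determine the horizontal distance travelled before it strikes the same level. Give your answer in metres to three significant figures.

vₓ = 43.10 cos 55.1° = 24.66 m/s; v_y0 = 43.10 sin 55.1° = 35.35 m/s.
Time aloft: T = 2 v_y0 / g = 2 × 35.35 / 9.81 = 7.207 s.
Range: R = vₓ T = 24.66 × 7.207 = 177.7 m.

178 m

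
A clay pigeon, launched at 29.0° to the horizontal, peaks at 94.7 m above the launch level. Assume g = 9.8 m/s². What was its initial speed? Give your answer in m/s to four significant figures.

At the peak v_y = 0, so v_y0 = √(2gH) = √(2 × 9.80 × 94.7) = 43.08 m/s.
v_y0 = v₀ sin θ ⇒ v₀ = 43.08 / sin 29.0° = 88.87 m/s.

88.87 m/s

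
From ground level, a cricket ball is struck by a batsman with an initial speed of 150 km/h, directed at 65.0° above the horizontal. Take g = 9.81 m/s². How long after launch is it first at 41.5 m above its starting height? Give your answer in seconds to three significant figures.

Convert: 150 km/h = 150/3.6 = 41.67 m/s.
vₓ = 41.67 cos 65.0° = 17.61 m/s; v_y0 = 41.67 sin 65.0° = 37.76 m/s.
Require v_y0 t − ½ g t² = 41.5, i.e. 4.905 t² − 37.76 t + 41.5 = 0.
Quadratic formula: t = (37.76 ± √611.80) / 9.81 = (37.76 ± 24.73) / 9.81 → t = 1.328 s or 6.371 s.
The first (ascending) time is 1.328 s.

1.33 s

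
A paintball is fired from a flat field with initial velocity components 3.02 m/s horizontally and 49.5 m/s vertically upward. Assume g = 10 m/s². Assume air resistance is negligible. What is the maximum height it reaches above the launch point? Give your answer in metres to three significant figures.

Maximum height: H = v_y0² / (2g) = 49.50² / (2 × 10.0) = 122.5 m.

123 m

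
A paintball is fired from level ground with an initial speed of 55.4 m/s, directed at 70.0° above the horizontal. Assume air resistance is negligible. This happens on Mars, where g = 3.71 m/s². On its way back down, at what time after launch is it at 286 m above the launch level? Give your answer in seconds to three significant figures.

20.6 s

Components: vₓ = 55.40 cos 70.0° = 18.95 m/s, v_y0 = 55.40 sin 70.0° = 52.06 m/s.
Set y = v_y0 t − ½ g t² = 286: 1.855 t² − 52.06 t + 286 = 0.
Quadratic formula: t = (52.06 ± √588.02) / 3.71 = (52.06 ± 24.25) / 3.71 → t = 7.496 s or 20.57 s.
The descending-branch root is 20.57 s.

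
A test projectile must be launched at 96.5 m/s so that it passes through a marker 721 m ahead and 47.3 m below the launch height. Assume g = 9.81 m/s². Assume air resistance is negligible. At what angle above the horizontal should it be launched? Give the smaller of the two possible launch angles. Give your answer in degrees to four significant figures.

20.04°

Trajectory: y = x tanθ − g x² (1 + tan²θ)/(2v₀²). With x = 721, y = −47.3, v₀ = 96.5, g = 9.81:
273.8 tan²θ − 721 tanθ + (226.5) = 0.
tanθ = [721 ± √(721² − 4 × 273.8 × (226.5))] / (2 × 273.8) = (721 ± 521.3) / 547.6, giving tanθ = 0.3647 or 2.269.
θ = 20.04° or 66.21°; the smaller is 20.04°.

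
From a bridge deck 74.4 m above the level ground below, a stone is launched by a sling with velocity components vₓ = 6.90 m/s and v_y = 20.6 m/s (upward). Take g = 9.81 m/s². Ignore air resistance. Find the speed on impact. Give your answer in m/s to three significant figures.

44.0 m/s

With up positive and y = 0 at the ground: y(t) = 74.4 + (20.60) t − 4.905 t². Setting y = 0 and taking the positive root: t = [20.60 + √(20.60² + 2·9.81·74.4)] / 9.81 = (20.60 + 43.41) / 9.81 = 6.525 s.
Vertical velocity at impact: v_y = v_y0 − g t = 20.60 − 9.81 × 6.525 = −43.41 m/s.
Speed: |v| = √(vₓ² + v_y²) = √(6.900² + 43.41²) = 43.95 m/s.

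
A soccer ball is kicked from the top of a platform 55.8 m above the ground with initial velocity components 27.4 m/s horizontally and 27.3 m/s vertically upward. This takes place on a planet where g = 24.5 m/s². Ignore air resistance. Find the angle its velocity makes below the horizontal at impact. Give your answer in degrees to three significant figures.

65.1°

With up positive and y = 0 at the ground: y(t) = 55.8 + (27.30) t − 12.25 t². Setting y = 0 and taking the positive root: t = [27.30 + √(27.30² + 2·24.5·55.8)] / 24.5 = (27.30 + 58.99) / 24.5 = 3.522 s.
At impact: v_y = v_y0 − g t = −58.99 m/s; vₓ = 27.40 m/s.
Angle below horizontal: arctan(|v_y|/vₓ) = arctan(58.99/27.40) = 65.08°.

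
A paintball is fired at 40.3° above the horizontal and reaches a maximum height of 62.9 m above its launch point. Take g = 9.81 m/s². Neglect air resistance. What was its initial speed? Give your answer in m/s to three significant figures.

54.3 m/s

At the peak v_y = 0, so v_y0 = √(2gH) = √(2 × 9.81 × 62.9) = 35.13 m/s.
v_y0 = v₀ sin θ ⇒ v₀ = 35.13 / sin 40.3° = 54.31 m/s.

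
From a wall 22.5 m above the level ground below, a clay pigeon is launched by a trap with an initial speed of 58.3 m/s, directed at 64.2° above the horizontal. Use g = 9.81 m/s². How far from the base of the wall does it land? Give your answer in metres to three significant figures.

282 m

Horizontal component vₓ = 58.30 cos 64.2° = 25.37 m/s; vertical v_y0 = 58.30 sin 64.2° = 52.49 m/s.
With up positive and y = 0 at the ground: y(t) = 22.5 + (52.49) t − 4.905 t². Setting y = 0 and taking the positive root: t = [52.49 + √(52.49² + 2·9.81·22.5)] / 9.81 = (52.49 + 56.54) / 9.81 = 11.11 s.
Horizontal distance: R = vₓ t = 25.37 × 11.11 = 282.0 m.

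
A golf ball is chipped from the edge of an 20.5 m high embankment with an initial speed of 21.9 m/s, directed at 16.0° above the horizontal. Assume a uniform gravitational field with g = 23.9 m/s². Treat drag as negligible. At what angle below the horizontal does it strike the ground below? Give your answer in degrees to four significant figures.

vₓ = 21.90 cos 16.0° = 21.05 m/s; v_y0 = 21.90 sin 16.0° = 6.036 m/s.
With up positive and y = 0 at the ground: y(t) = 20.5 + (6.036) t − 11.95 t². Setting y = 0 and taking the positive root: t = [6.036 + √(6.036² + 2·23.9·20.5)] / 23.9 = (6.036 + 31.88) / 23.9 = 1.586 s.
At impact: v_y = v_y0 − g t = −31.88 m/s; vₓ = 21.05 m/s.
Angle below horizontal: arctan(|v_y|/vₓ) = arctan(31.88/21.05) = 56.56°.

56.56°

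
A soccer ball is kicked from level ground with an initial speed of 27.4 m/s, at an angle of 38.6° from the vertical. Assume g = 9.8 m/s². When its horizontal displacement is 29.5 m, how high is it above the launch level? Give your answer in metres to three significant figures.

22.4 m

Resolve: vₓ = 27.40 sin 38.6° = 17.09 m/s and v_y0 = 27.40 cos 38.6° = 21.41 m/s.
x = vₓ t ⇒ t = 29.5/17.09 = 1.726 s.
Height: y = v_y0 t − ½ g t² = 21.41 × 1.726 − 4.900 × 1.726² = 36.95 − 14.59 = 22.36 m.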